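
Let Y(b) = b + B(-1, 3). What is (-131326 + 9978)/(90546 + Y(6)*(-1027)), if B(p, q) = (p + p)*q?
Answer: -60674/45273 ≈ -1.3402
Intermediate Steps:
B(p, q) = 2*p*q (B(p, q) = (2*p)*q = 2*p*q)
Y(b) = -6 + b (Y(b) = b + 2*(-1)*3 = b - 6 = -6 + b)
(-131326 + 9978)/(90546 + Y(6)*(-1027)) = (-131326 + 9978)/(90546 + (-6 + 6)*(-1027)) = -121348/(90546 + 0*(-1027)) = -121348/(90546 + 0) = -121348/90546 = -121348*1/90546 = -60674/45273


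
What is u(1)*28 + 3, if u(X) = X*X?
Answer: 31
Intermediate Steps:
u(X) = X**2
u(1)*28 + 3 = 1**2*28 + 3 = 1*28 + 3 = 28 + 3 = 31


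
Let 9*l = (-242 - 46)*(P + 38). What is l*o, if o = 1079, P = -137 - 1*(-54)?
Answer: 1553760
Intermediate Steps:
P = -83 (P = -137 + 54 = -83)
l = 1440 (l = ((-242 - 46)*(-83 + 38))/9 = (-288*(-45))/9 = (1/9)*12960 = 1440)
l*o = 1440*1079 = 1553760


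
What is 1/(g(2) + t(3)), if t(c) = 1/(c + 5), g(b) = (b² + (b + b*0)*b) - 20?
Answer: -8/95 ≈ -0.084211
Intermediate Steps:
g(b) = -20 + 2*b² (g(b) = (b² + (b + 0)*b) - 20 = (b² + b*b) - 20 = (b² + b²) - 20 = 2*b² - 20 = -20 + 2*b²)
t(c) = 1/(5 + c)
1/(g(2) + t(3)) = 1/((-20 + 2*2²) + 1/(5 + 3)) = 1/((-20 + 2*4) + 1/8) = 1/((-20 + 8) + ⅛) = 1/(-12 + ⅛) = 1/(-95/8) = -8/95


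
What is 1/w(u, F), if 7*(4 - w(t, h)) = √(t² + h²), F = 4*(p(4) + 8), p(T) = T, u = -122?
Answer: -49/4101 - 7*√4297/8202 ≈ -0.067893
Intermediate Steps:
F = 48 (F = 4*(4 + 8) = 4*12 = 48)
w(t, h) = 4 - √(h² + t²)/7 (w(t, h) = 4 - √(t² + h²)/7 = 4 - √(h² + t²)/7)
1/w(u, F) = 1/(4 - √(48² + (-122)²)/7) = 1/(4 - √(2304 + 14884)/7) = 1/(4 - 2*√4297/7)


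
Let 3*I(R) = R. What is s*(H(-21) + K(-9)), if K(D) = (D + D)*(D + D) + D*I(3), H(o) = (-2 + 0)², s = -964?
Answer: -307516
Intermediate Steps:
I(R) = R/3
H(o) = 4 (H(o) = (-2)² = 4)
K(D) = D + 4*D² (K(D) = (D + D)*(D + D) + D*((⅓)*3) = (2*D)*(2*D) + D*1 = 4*D² + D = D + 4*D²)
s*(H(-21) + K(-9)) = -964*(4 - 9*(1 + 4*(-9))) = -964*(4 - 9*(1 - 36)) = -964*(4 - 9*(-35)) = -964*(4 + 315) = -964*319 = -307516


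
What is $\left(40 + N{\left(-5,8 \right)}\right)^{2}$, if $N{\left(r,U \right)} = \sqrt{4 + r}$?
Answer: $\left(40 + i\right)^{2} \approx 1599.0 + 80.0 i$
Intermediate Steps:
$\left(40 + N{\left(-5,8 \right)}\right)^{2} = \left(40 + \sqrt{4 - 5}\right)^{2} = \left(40 + \sqrt{-1}\right)^{2} = \left(40 + i\right)^{2}$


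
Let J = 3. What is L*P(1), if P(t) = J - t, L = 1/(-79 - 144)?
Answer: -2/223 ≈ -0.0089686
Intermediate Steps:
L = -1/223 (L = 1/(-223) = -1/223 ≈ -0.0044843)
P(t) = 3 - t
L*P(1) = -(3 - 1*1)/223 = -(3 - 1)/223 = -1/223*2 = -2/223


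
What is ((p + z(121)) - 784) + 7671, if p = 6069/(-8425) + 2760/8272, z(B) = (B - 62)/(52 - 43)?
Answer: 540445462411/78403050 ≈ 6893.2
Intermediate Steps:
z(B) = -62/9 + B/9 (z(B) = (-62 + B)/9 = (-62 + B)*(1/9) = -62/9 + B/9)
p = -3368721/8711450 (p = 6069*(-1/8425) + 2760*(1/8272) = -6069/8425 + 345/1034 = -3368721/8711450 ≈ -0.38670)
((p + z(121)) - 784) + 7671 = ((-3368721/8711450 + (-62/9 + (1/9)*121)) - 784) + 7671 = ((-3368721/8711450 + (-62/9 + 121/9)) - 784) + 7671 = ((-3368721/8711450 + 59/9) - 784) + 7671 = (483657061/78403050 - 784) + 7671 = -60984334139/78403050 + 7671 = 540445462411/78403050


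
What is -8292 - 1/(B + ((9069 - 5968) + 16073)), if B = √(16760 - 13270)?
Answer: -1524230416343/183819393 + √3490/367638786 ≈ -8292.0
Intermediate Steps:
B = √3490 ≈ 59.076
-8292 - 1/(B + ((9069 - 5968) + 16073)) = -8292 - 1/(√3490 + ((9069 - 5968) + 16073)) = -8292 - 1/(√3490 + (3101 + 16073)) = -8292 - 1/(√3490 + 19174) = -8292 - 1/(19174 + √3490)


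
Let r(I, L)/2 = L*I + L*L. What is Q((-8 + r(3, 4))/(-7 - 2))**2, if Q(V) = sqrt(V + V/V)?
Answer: -13/3 ≈ -4.3333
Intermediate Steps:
r(I, L) = 2*L**2 + 2*I*L (r(I, L) = 2*(L*I + L*L) = 2*(I*L + L**2) = 2*(L**2 + I*L) = 2*L**2 + 2*I*L)
Q(V) = sqrt(1 + V) (Q(V) = sqrt(V + 1) = sqrt(1 + V))
Q((-8 + r(3, 4))/(-7 - 2))**2 = (sqrt(1 + (-8 + 2*4*(3 + 4))/(-7 - 2)))**2 = (sqrt(1 + (-8 + 2*4*7)/(-9)))**2 = (sqrt(1 + (-8 + 56)*(-1/9)))**2 = (sqrt(1 + 48*(-1/9)))**2 = (sqrt(1 - 16/3))**2 = (sqrt(-13/3))**2 = (I*sqrt(39)/3)**2 = -13/3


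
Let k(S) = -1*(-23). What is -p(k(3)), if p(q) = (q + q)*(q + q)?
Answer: -2116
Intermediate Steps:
k(S) = 23
p(q) = 4*q² (p(q) = (2*q)*(2*q) = 4*q²)
-p(k(3)) = -4*23² = -4*529 = -1*2116 = -2116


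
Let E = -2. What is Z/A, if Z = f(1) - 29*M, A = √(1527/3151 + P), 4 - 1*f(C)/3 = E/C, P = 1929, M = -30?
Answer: 148*√2128607634/337767 ≈ 20.216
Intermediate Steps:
f(C) = 12 + 6/C (f(C) = 12 - (-6)/C = 12 + 6/C)
A = 3*√2128607634/3151 (A = √(1527/3151 + 1929) = √(6079806/3151) = 3*√2128607634/3151 ≈ 43.926)
Z = 888 (Z = (12 + 6/1) - 29*(-30) = (12 + 6*1) + 870 = (12 + 6) + 870 = 18 + 870 = 888)
Z/A = 888/((3*√2128607634/3151)) = 888*(√2128607634/2026602) = 148*√2128607634/337767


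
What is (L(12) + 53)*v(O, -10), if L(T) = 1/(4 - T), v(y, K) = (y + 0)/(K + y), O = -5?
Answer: 141/8 ≈ 17.625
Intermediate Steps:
v(y, K) = y/(K + y)
(L(12) + 53)*v(O, -10) = (-1/(-4 + 12) + 53)*(-5/(-10 - 5)) = (-1/8 + 53)*(-5/(-15)) = (-1*⅛ + 53)*(-5*(-1/15)) = (-⅛ + 53)*(⅓) = (423/8)*(⅓) = 141/8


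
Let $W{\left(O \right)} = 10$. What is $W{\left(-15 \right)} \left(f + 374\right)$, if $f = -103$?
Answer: $2710$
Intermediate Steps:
$W{\left(-15 \right)} \left(f + 374\right) = 10 \left(-103 + 374\right) = 10 \cdot 271 = 2710$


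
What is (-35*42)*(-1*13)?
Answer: 19110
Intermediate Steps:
(-35*42)*(-1*13) = -1470*(-13) = 19110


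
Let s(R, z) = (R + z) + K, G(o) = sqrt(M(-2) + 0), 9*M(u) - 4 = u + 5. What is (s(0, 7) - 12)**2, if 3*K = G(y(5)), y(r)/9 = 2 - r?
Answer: (45 - sqrt(7))**2/81 ≈ 22.147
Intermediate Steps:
M(u) = 1 + u/9 (M(u) = 4/9 + (u + 5)/9 = 4/9 + (5 + u)/9 = 4/9 + (5/9 + u/9) = 1 + u/9)
y(r) = 18 - 9*r (y(r) = 9*(2 - r) = 18 - 9*r)
G(o) = sqrt(7)/3 (G(o) = sqrt((1 + (1/9)*(-2)) + 0) = sqrt((1 - 2/9) + 0) = sqrt(7/9 + 0) = sqrt(7/9) = sqrt(7)/3)
K = sqrt(7)/9 (K = (sqrt(7)/3)/3 = sqrt(7)/9 ≈ 0.29397)
s(R, z) = R + z + sqrt(7)/9 (s(R, z) = (R + z) + sqrt(7)/9 = R + z + sqrt(7)/9)
(s(0, 7) - 12)**2 = ((0 + 7 + sqrt(7)/9) - 12)**2 = ((7 + sqrt(7)/9) - 12)**2 = (-5 + sqrt(7)/9)**2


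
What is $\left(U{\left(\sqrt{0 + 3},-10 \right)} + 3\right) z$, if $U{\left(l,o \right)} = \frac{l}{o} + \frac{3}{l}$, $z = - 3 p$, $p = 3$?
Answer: $-27 - \frac{81 \sqrt{3}}{10} \approx -41.03$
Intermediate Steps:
$z = -9$ ($z = \left(-3\right) 3 = -9$)
$U{\left(l,o \right)} = \frac{3}{l} + \frac{l}{o}$
$\left(U{\left(\sqrt{0 + 3},-10 \right)} + 3\right) z = \left(\left(\frac{3}{\sqrt{0 + 3}} + \frac{\sqrt{0 + 3}}{-10}\right) + 3\right) \left(-9\right) = \left(\left(\frac{3}{\sqrt{3}} + \sqrt{3} \left(- \frac{1}{10}\right)\right) + 3\right) \left(-9\right) = \left(\left(3 \frac{\sqrt{3}}{3} - \frac{\sqrt{3}}{10}\right) + 3\right) \left(-9\right) = \left(\left(\sqrt{3} - \frac{\sqrt{3}}{10}\right) + 3\right) \left(-9\right) = \left(\frac{9 \sqrt{3}}{10} + 3\right) \left(-9\right) = \left(3 + \frac{9 \sqrt{3}}{10}\right) \left(-9\right) = -27 - \frac{81 \sqrt{3}}{10}$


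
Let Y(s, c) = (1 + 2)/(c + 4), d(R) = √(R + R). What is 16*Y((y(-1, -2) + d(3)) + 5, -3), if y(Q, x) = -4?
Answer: 48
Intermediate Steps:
d(R) = √2*√R (d(R) = √(2*R) = √2*√R)
Y(s, c) = 3/(4 + c)
16*Y((y(-1, -2) + d(3)) + 5, -3) = 16*(3/(4 - 3)) = 16*(3/1) = 16*(3*1) = 16*3 = 48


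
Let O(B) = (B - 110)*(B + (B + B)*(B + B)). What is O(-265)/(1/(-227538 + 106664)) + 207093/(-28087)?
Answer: 357282175516341657/28087 ≈ 1.2721e+13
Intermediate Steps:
O(B) = (-110 + B)*(B + 4*B²) (O(B) = (-110 + B)*(B + (2*B)*(2*B)) = (-110 + B)*(B + 4*B²))
O(-265)/(1/(-227538 + 106664)) + 207093/(-28087) = (-265*(-110 - 439*(-265) + 4*(-265)²))/(1/(-227538 + 106664)) + 207093/(-28087) = (-265*(-110 + 116335 + 4*70225))/(1/(-120874)) + 207093*(-1/28087) = (-265*(-110 + 116335 + 280900))/(-1/120874) - 207093/28087 = -265*397125*(-120874) - 207093/28087 = -105238125*(-120874) - 207093/28087 = 12720553121250 - 207093/28087 = 357282175516341657/28087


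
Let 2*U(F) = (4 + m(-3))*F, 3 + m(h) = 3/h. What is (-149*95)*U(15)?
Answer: 0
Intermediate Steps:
m(h) = -3 + 3/h
U(F) = 0 (U(F) = ((4 + (-3 + 3/(-3)))*F)/2 = ((4 + (-3 + 3*(-⅓)))*F)/2 = ((4 + (-3 - 1))*F)/2 = ((4 - 4)*F)/2 = (0*F)/2 = (½)*0 = 0)
(-149*95)*U(15) = -149*95*0 = -14155*0 = 0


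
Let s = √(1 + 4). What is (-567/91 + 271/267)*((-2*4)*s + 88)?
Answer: -1593152/3471 + 144832*√5/3471 ≈ -365.69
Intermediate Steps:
s = √5 ≈ 2.2361
(-567/91 + 271/267)*((-2*4)*s + 88) = (-567/91 + 271/267)*((-2*4)*√5 + 88) = (-567*1/91 + 271*(1/267))*(-8*√5 + 88) = (-81/13 + 271/267)*(88 - 8*√5) = -18104*(88 - 8*√5)/3471 = -1593152/3471 + 144832*√5/3471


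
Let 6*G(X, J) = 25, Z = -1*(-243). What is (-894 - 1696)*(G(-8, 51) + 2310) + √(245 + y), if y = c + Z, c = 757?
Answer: -17981075/3 + √1245 ≈ -5.9937e+6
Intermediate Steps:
Z = 243
y = 1000 (y = 757 + 243 = 1000)
G(X, J) = 25/6 (G(X, J) = (⅙)*25 = 25/6)
(-894 - 1696)*(G(-8, 51) + 2310) + √(245 + y) = (-894 - 1696)*(25/6 + 2310) + √(245 + 1000) = -2590*13885/6 + √1245 = -17981075/3 + √1245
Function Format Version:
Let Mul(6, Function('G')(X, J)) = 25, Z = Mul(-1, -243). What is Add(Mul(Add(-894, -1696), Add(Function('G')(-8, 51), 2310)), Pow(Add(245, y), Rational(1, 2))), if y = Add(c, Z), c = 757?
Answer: Add(Rational(-17981075, 3), Pow(1245, Rational(1, 2))) ≈ -5.9937e+6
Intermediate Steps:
Z = 243
y = 1000 (y = Add(757, 243) = 1000)
Function('G')(X, J) = Rational(25, 6) (Function('G')(X, J) = Mul(Rational(1, 6), 25) = Rational(25, 6))
Add(Mul(Add(-894, -1696), Add(Function('G')(-8, 51), 2310)), Pow(Add(245, y), Rational(1, 2))) = Add(Mul(Add(-894, -1696), Add(Rational(25, 6), 2310)), Pow(Add(245, 1000), Rational(1, 2))) = Add(Mul(-2590, Rational(13885, 6)), Pow(1245, Rational(1, 2))) = Add(Rational(-17981075, 3), Pow(1245, Rational(1, 2)))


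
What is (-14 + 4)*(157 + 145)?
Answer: -3020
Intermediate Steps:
(-14 + 4)*(157 + 145) = -10*302 = -3020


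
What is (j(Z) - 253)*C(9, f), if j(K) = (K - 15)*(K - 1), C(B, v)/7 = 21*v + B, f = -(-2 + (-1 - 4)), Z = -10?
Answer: 24024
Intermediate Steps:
f = 7 (f = -(-2 - 5) = -1*(-7) = 7)
C(B, v) = 7*B + 147*v (C(B, v) = 7*(21*v + B) = 7*(B + 21*v) = 7*B + 147*v)
j(K) = (-1 + K)*(-15 + K) (j(K) = (-15 + K)*(-1 + K) = (-1 + K)*(-15 + K))
(j(Z) - 253)*C(9, f) = ((15 + (-10)² - 16*(-10)) - 253)*(7*9 + 147*7) = ((15 + 100 + 160) - 253)*(63 + 1029) = (275 - 253)*1092 = 22*1092 = 24024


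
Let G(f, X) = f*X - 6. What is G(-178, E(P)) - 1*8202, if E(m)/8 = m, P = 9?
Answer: -21024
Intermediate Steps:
E(m) = 8*m
G(f, X) = -6 + X*f (G(f, X) = X*f - 6 = -6 + X*f)
G(-178, E(P)) - 1*8202 = (-6 + (8*9)*(-178)) - 1*8202 = (-6 + 72*(-178)) - 8202 = (-6 - 12816) - 8202 = -12822 - 8202 = -21024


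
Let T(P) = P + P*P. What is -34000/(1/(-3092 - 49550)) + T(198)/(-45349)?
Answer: 81166909932598/45349 ≈ 1.7898e+9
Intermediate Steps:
T(P) = P + P**2
-34000/(1/(-3092 - 49550)) + T(198)/(-45349) = -34000/(1/(-3092 - 49550)) + (198*(1 + 198))/(-45349) = -34000/(1/(-52642)) + (198*199)*(-1/45349) = -34000/(-1/52642) + 39402*(-1/45349) = -34000*(-52642) - 39402/45349 = 1789828000 - 39402/45349 = 81166909932598/45349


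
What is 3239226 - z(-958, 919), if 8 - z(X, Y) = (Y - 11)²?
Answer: 4063682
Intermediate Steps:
z(X, Y) = 8 - (-11 + Y)² (z(X, Y) = 8 - (Y - 11)² = 8 - (-11 + Y)²)
3239226 - z(-958, 919) = 3239226 - (8 - (-11 + 919)²) = 3239226 - (8 - 1*908²) = 3239226 - (8 - 1*824464) = 3239226 - (8 - 824464) = 3239226 - 1*(-824456) = 3239226 + 824456 = 4063682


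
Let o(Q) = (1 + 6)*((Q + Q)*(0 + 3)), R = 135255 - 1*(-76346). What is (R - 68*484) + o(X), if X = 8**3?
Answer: 200193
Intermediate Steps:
R = 211601 (R = 135255 + 76346 = 211601)
X = 512
o(Q) = 42*Q (o(Q) = 7*((2*Q)*3) = 7*(6*Q) = 42*Q)
(R - 68*484) + o(X) = (211601 - 68*484) + 42*512 = (211601 - 32912) + 21504 = 178689 + 21504 = 200193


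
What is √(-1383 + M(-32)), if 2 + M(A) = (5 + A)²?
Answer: 4*I*√41 ≈ 25.612*I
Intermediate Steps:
M(A) = -2 + (5 + A)²
√(-1383 + M(-32)) = √(-1383 + (-2 + (5 - 32)²)) = √(-1383 + (-2 + (-27)²)) = √(-1383 + (-2 + 729)) = √(-1383 + 727) = √(-656) = 4*I*√41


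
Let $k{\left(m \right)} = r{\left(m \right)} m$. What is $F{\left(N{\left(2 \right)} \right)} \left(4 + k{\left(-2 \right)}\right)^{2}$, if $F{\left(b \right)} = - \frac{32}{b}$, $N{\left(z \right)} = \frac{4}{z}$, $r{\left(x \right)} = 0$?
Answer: $-256$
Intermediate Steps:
$k{\left(m \right)} = 0$ ($k{\left(m \right)} = 0 m = 0$)
$F{\left(N{\left(2 \right)} \right)} \left(4 + k{\left(-2 \right)}\right)^{2} = - \frac{32}{4 \cdot \frac{1}{2}} \left(4 + 0\right)^{2} = - \frac{32}{4 \cdot \frac{1}{2}} \cdot 4^{2} = - \frac{32}{2} \cdot 16 = \left(-32\right) \frac{1}{2} \cdot 16 = \left(-16\right) 16 = -256$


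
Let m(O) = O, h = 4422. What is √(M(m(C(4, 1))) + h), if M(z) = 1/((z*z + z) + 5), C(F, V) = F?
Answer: √110551/5 ≈ 66.498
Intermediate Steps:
M(z) = 1/(5 + z + z²) (M(z) = 1/((z² + z) + 5) = 1/((z + z²) + 5) = 1/(5 + z + z²))
√(M(m(C(4, 1))) + h) = √(1/(5 + 4 + 4²) + 4422) = √(1/(5 + 4 + 16) + 4422) = √(1/25 + 4422) = √(110551/25) = √110551/5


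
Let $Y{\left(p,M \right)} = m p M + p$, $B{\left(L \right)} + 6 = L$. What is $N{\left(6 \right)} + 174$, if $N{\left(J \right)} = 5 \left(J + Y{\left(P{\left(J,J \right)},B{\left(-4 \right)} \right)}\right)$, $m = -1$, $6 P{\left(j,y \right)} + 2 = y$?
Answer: $\frac{722}{3} \approx 240.67$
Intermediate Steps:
$P{\left(j,y \right)} = - \frac{1}{3} + \frac{y}{6}$
$B{\left(L \right)} = -6 + L$
$Y{\left(p,M \right)} = p - M p$ ($Y{\left(p,M \right)} = - p M + p = - M p + p = p - M p$)
$N{\left(J \right)} = - \frac{55}{3} + \frac{85 J}{6}$ ($N{\left(J \right)} = 5 \left(J + \left(- \frac{1}{3} + \frac{J}{6}\right) \left(1 - \left(-6 - 4\right)\right)\right) = 5 \left(J + \left(- \frac{1}{3} + \frac{J}{6}\right) \left(1 - -10\right)\right) = 5 \left(J + \left(- \frac{1}{3} + \frac{J}{6}\right) \left(1 + 10\right)\right) = 5 \left(J + \left(- \frac{1}{3} + \frac{J}{6}\right) 11\right) = 5 \left(J + \left(- \frac{11}{3} + \frac{11 J}{6}\right)\right) = 5 \left(- \frac{11}{3} + \frac{17 J}{6}\right) = - \frac{55}{3} + \frac{85 J}{6}$)
$N{\left(6 \right)} + 174 = \left(- \frac{55}{3} + \frac{85}{6} \cdot 6\right) + 174 = \left(- \frac{55}{3} + 85\right) + 174 = \frac{200}{3} + 174 = \frac{722}{3}$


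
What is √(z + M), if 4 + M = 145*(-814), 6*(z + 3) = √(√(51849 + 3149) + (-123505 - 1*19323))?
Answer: √(-4249332 + 6*I*√(142828 - √54998))/6 ≈ 0.091592 + 343.56*I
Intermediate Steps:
z = -3 + √(-142828 + √54998)/6 (z = -3 + √(√(51849 + 3149) + (-123505 - 1*19323))/6 = -3 + √(√54998 + (-123505 - 19323))/6 = -3 + √(√54998 - 142828)/6 = -3 + √(-142828 + √54998)/6 ≈ -3.0 + 62.936*I)
M = -118034 (M = -4 + 145*(-814) = -4 - 118030 = -118034)
√(z + M) = √((-3 + I*√(142828 - √54998)/6) - 118034) = √(-118037 + I*√(142828 - √54998)/6)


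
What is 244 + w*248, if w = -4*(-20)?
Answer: 20084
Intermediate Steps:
w = 80
244 + w*248 = 244 + 80*248 = 244 + 19840 = 20084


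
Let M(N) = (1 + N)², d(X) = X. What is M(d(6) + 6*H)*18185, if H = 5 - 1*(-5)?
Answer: 81632465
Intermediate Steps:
H = 10 (H = 5 + 5 = 10)
M(d(6) + 6*H)*18185 = (1 + (6 + 6*10))²*18185 = (1 + (6 + 60))²*18185 = (1 + 66)²*18185 = 67²*18185 = 4489*18185 = 81632465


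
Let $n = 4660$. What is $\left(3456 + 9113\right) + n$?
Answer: $17229$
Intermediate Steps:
$\left(3456 + 9113\right) + n = \left(3456 + 9113\right) + 4660 = 12569 + 4660 = 17229$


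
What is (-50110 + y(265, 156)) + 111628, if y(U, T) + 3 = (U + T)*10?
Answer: 65725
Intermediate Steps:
y(U, T) = -3 + 10*T + 10*U (y(U, T) = -3 + (U + T)*10 = -3 + (T + U)*10 = -3 + (10*T + 10*U) = -3 + 10*T + 10*U)
(-50110 + y(265, 156)) + 111628 = (-50110 + (-3 + 10*156 + 10*265)) + 111628 = (-50110 + (-3 + 1560 + 2650)) + 111628 = (-50110 + 4207) + 111628 = -45903 + 111628 = 65725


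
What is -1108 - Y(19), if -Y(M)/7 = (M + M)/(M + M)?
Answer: -1101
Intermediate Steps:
Y(M) = -7 (Y(M) = -7*(M + M)/(M + M) = -7*2*M/(2*M) = -7*2*M*1/(2*M) = -7*1 = -7)
-1108 - Y(19) = -1108 - 1*(-7) = -1108 + 7 = -1101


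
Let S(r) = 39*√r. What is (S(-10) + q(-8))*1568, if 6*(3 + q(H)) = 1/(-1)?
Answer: -14896/3 + 61152*I*√10 ≈ -4965.3 + 1.9338e+5*I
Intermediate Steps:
q(H) = -19/6 (q(H) = -3 + (⅙)/(-1) = -3 + (⅙)*(-1) = -3 - ⅙ = -19/6)
(S(-10) + q(-8))*1568 = (39*√(-10) - 19/6)*1568 = (39*(I*√10) - 19/6)*1568 = (39*I*√10 - 19/6)*1568 = (-19/6 + 39*I*√10)*1568 = -14896/3 + 61152*I*√10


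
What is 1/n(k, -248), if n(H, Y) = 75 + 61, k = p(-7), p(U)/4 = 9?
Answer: 1/136 ≈ 0.0073529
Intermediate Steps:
p(U) = 36 (p(U) = 4*9 = 36)
k = 36
n(H, Y) = 136
1/n(k, -248) = 1/136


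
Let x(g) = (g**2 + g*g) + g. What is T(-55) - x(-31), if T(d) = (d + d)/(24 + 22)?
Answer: -43548/23 ≈ -1893.4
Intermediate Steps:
x(g) = g + 2*g**2 (x(g) = (g**2 + g**2) + g = 2*g**2 + g = g + 2*g**2)
T(d) = d/23 (T(d) = (2*d)/46 = (2*d)*(1/46) = d/23)
T(-55) - x(-31) = (1/23)*(-55) - (-31)*(1 + 2*(-31)) = -55/23 - (-31)*(1 - 62) = -55/23 - (-31)*(-61) = -55/23 - 1*1891 = -55/23 - 1891 = -43548/23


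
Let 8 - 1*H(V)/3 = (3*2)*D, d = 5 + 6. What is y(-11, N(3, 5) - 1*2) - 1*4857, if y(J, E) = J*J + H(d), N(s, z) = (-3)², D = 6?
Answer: -4820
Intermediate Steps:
d = 11
N(s, z) = 9
H(V) = -84 (H(V) = 24 - 3*3*2*6 = 24 - 18*6 = 24 - 3*36 = 24 - 108 = -84)
y(J, E) = -84 + J² (y(J, E) = J*J - 84 = J² - 84 = -84 + J²)
y(-11, N(3, 5) - 1*2) - 1*4857 = (-84 + (-11)²) - 1*4857 = (-84 + 121) - 4857 = 37 - 4857 = -4820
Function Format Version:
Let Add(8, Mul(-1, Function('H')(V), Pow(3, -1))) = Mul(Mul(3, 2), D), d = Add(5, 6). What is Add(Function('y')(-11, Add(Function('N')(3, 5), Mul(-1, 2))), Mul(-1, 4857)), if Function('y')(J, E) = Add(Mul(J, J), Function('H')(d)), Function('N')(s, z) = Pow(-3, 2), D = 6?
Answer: -4820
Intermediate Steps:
d = 11
Function('N')(s, z) = 9
Function('H')(V) = -84 (Function('H')(V) = Add(24, Mul(-3, Mul(Mul(3, 2), 6))) = Add(24, Mul(-3, Mul(6, 6))) = Add(24, Mul(-3, 36)) = Add(24, -108) = -84)
Function('y')(J, E) = Add(-84, Pow(J, 2)) (Function('y')(J, E) = Add(Mul(J, J), -84) = Add(Pow(J, 2), -84) = Add(-84, Pow(J, 2)))
Add(Function('y')(-11, Add(Function('N')(3, 5), Mul(-1, 2))), Mul(-1, 4857)) = Add(Add(-84, Pow(-11, 2)), Mul(-1, 4857)) = Add(Add(-84, 121), -4857) = Add(37, -4857) = -4820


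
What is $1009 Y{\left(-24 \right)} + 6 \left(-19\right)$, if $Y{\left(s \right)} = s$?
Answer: $-24330$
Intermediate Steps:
$1009 Y{\left(-24 \right)} + 6 \left(-19\right) = 1009 \left(-24\right) + 6 \left(-19\right) = -24216 - 114 = -24330$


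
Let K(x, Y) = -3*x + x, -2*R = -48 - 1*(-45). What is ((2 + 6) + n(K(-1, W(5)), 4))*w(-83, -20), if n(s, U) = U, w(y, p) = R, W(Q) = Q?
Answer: 18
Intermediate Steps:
R = 3/2 (R = -(-48 - 1*(-45))/2 = -(-48 + 45)/2 = -½*(-3) = 3/2 ≈ 1.5000)
w(y, p) = 3/2
K(x, Y) = -2*x
((2 + 6) + n(K(-1, W(5)), 4))*w(-83, -20) = ((2 + 6) + 4)*(3/2) = (8 + 4)*(3/2) = 12*(3/2) = 18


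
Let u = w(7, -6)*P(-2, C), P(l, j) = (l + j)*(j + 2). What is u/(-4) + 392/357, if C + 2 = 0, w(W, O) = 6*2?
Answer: 56/51 ≈ 1.0980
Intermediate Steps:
w(W, O) = 12
C = -2 (C = -2 + 0 = -2)
P(l, j) = (2 + j)*(j + l) (P(l, j) = (j + l)*(2 + j) = (2 + j)*(j + l))
u = 0 (u = 12*((-2)² + 2*(-2) + 2*(-2) - 2*(-2)) = 12*(4 - 4 - 4 + 4) = 12*0 = 0)
u/(-4) + 392/357 = 0/(-4) + 392/357 = 0*(-¼) + 392*(1/357) = 0 + 56/51 = 56/51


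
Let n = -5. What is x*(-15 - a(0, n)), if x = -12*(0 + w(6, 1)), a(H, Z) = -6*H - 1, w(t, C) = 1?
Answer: 168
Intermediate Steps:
a(H, Z) = -1 - 6*H
x = -12 (x = -12*(0 + 1) = -12*1 = -12)
x*(-15 - a(0, n)) = -12*(-15 - (-1 - 6*0)) = -12*(-15 - (-1 + 0)) = -12*(-15 - 1*(-1)) = -12*(-15 + 1) = -12*(-14) = 168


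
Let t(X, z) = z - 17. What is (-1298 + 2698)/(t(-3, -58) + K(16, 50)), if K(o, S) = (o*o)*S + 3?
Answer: 175/1591 ≈ 0.10999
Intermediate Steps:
t(X, z) = -17 + z
K(o, S) = 3 + S*o² (K(o, S) = o²*S + 3 = S*o² + 3 = 3 + S*o²)
(-1298 + 2698)/(t(-3, -58) + K(16, 50)) = (-1298 + 2698)/((-17 - 58) + (3 + 50*16²)) = 1400/(-75 + (3 + 50*256)) = 1400/(-75 + (3 + 12800)) = 1400/(-75 + 12803) = 1400/12728 = 1400*(1/12728) = 175/1591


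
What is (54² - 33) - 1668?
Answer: 1215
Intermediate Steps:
(54² - 33) - 1668 = (2916 - 33) - 1668 = 2883 - 1668 = 1215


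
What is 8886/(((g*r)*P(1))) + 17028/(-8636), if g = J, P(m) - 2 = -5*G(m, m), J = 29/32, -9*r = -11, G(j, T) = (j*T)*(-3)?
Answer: 19038609/40513 ≈ 469.94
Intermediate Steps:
G(j, T) = -3*T*j (G(j, T) = (T*j)*(-3) = -3*T*j)
r = 11/9 (r = -⅑*(-11) = 11/9 ≈ 1.2222)
J = 29/32 (J = 29*(1/32) = 29/32 ≈ 0.90625)
P(m) = 2 + 15*m² (P(m) = 2 - (-15)*m*m = 2 - (-15)*m² = 2 + 15*m²)
g = 29/32 ≈ 0.90625
8886/(((g*r)*P(1))) + 17028/(-8636) = 8886/((((29/32)*(11/9))*(2 + 15*1²))) + 17028/(-8636) = 8886/((319*(2 + 15*1)/288)) + 17028*(-1/8636) = 8886/((319*(2 + 15)/288)) - 4257/2159 = 8886/(((319/288)*17)) - 4257/2159 = 8886/(5423/288) - 4257/2159 = 8886*(288/5423) - 4257/2159 = 2559168/5423 - 4257/2159 = 19038609/40513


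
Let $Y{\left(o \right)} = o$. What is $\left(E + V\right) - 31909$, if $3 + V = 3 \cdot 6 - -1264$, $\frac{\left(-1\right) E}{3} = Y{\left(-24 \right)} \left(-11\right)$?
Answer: $-31422$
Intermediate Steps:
$E = -792$ ($E = - 3 \left(\left(-24\right) \left(-11\right)\right) = \left(-3\right) 264 = -792$)
$V = 1279$ ($V = -3 + \left(3 \cdot 6 - -1264\right) = -3 + \left(18 + 1264\right) = -3 + 1282 = 1279$)
$\left(E + V\right) - 31909 = \left(-792 + 1279\right) - 31909 = 487 - 31909 = -31422$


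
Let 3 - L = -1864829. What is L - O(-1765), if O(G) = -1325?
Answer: 1866157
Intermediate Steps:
L = 1864832 (L = 3 - 1*(-1864829) = 3 + 1864829 = 1864832)
L - O(-1765) = 1864832 - 1*(-1325) = 1864832 + 1325 = 1866157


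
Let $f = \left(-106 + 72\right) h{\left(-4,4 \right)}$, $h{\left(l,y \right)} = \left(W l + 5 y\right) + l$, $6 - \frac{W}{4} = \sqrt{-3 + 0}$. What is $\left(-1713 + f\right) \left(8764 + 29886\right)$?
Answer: $38920550 - 21025600 i \sqrt{3} \approx 3.8921 \cdot 10^{7} - 3.6417 \cdot 10^{7} i$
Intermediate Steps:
$W = 24 - 4 i \sqrt{3}$ ($W = 24 - 4 \sqrt{-3 + 0} = 24 - 4 \sqrt{-3} = 24 - 4 i \sqrt{3} \approx 24.0 - 6.9282 i$)
$h{\left(l,y \right)} = l + 5 y + l \left(24 - 4 i \sqrt{3}\right)$ ($h{\left(l,y \right)} = \left(\left(24 - 4 i \sqrt{3}\right) l + 5 y\right) + l = \left(l \left(24 - 4 i \sqrt{3}\right) + 5 y\right) + l = \left(5 y + l \left(24 - 4 i \sqrt{3}\right)\right) + l = l + 5 y + l \left(24 - 4 i \sqrt{3}\right)$)
$f = 2720 - 544 i \sqrt{3}$ ($f = \left(-106 + 72\right) \left(-4 + 5 \cdot 4 + 4 \left(-4\right) \left(6 - i \sqrt{3}\right)\right) = - 34 \left(-4 + 20 - \left(96 - 16 i \sqrt{3}\right)\right) = - 34 \left(-80 + 16 i \sqrt{3}\right) = 2720 - 544 i \sqrt{3} \approx 2720.0 - 942.24 i$)
$\left(-1713 + f\right) \left(8764 + 29886\right) = \left(-1713 + \left(2720 - 544 i \sqrt{3}\right)\right) \left(8764 + 29886\right) = \left(1007 - 544 i \sqrt{3}\right) 38650 = 38920550 - 21025600 i \sqrt{3}$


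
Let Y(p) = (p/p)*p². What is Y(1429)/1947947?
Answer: 2042041/1947947 ≈ 1.0483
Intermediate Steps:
Y(p) = p² (Y(p) = 1*p² = p²)
Y(1429)/1947947 = 1429²/1947947 = 2042041*(1/1947947) = 2042041/1947947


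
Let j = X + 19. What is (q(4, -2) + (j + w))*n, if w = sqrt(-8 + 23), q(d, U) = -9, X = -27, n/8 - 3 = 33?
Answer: -4896 + 288*sqrt(15) ≈ -3780.6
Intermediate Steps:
n = 288 (n = 24 + 8*33 = 24 + 264 = 288)
w = sqrt(15) ≈ 3.8730
j = -8 (j = -27 + 19 = -8)
(q(4, -2) + (j + w))*n = (-9 + (-8 + sqrt(15)))*288 = (-17 + sqrt(15))*288 = -4896 + 288*sqrt(15)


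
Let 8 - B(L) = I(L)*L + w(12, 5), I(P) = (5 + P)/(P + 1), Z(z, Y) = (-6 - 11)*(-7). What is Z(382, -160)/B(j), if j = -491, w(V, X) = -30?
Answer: 29155/128623 ≈ 0.22667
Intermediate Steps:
Z(z, Y) = 119 (Z(z, Y) = -17*(-7) = 119)
I(P) = (5 + P)/(1 + P)
B(L) = 38 - L*(5 + L)/(1 + L) (B(L) = 8 - (((5 + L)/(1 + L))*L - 30) = 8 - (L*(5 + L)/(1 + L) - 30) = 8 - (-30 + L*(5 + L)/(1 + L)) = 8 + (30 - L*(5 + L)/(1 + L)) = 38 - L*(5 + L)/(1 + L))
Z(382, -160)/B(j) = 119/(((38 - 1*(-491)² + 33*(-491))/(1 - 491))) = 119/(((38 - 1*241081 - 16203)/(-490))) = 119/((-(38 - 241081 - 16203)/490)) = 119/((-1/490*(-257246))) = 119/(128623/245) = 119*(245/128623) = 29155/128623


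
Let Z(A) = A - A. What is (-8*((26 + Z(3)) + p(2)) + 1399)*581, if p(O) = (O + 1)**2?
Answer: 650139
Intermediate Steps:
Z(A) = 0
p(O) = (1 + O)**2
(-8*((26 + Z(3)) + p(2)) + 1399)*581 = (-8*((26 + 0) + (1 + 2)**2) + 1399)*581 = (-8*(26 + 3**2) + 1399)*581 = (-8*(26 + 9) + 1399)*581 = (-8*35 + 1399)*581 = (-280 + 1399)*581 = 1119*581 = 650139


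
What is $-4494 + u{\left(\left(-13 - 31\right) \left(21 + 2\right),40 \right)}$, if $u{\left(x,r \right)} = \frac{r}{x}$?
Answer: $- \frac{1136992}{253} \approx -4494.0$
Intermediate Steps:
$-4494 + u{\left(\left(-13 - 31\right) \left(21 + 2\right),40 \right)} = -4494 + \frac{40}{\left(-13 - 31\right) \left(21 + 2\right)} = -4494 + \frac{40}{\left(-44\right) 23} = -4494 + \frac{40}{-1012} = -4494 + 40 \left(- \frac{1}{1012}\right) = -4494 - \frac{10}{253} = - \frac{1136992}{253}$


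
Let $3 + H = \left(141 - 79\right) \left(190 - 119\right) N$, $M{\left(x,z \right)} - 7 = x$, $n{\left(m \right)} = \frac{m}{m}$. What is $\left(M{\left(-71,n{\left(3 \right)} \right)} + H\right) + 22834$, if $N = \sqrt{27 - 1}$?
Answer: $22767 + 4402 \sqrt{26} \approx 45213.0$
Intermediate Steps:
$n{\left(m \right)} = 1$
$N = \sqrt{26} \approx 5.099$
$M{\left(x,z \right)} = 7 + x$
$H = -3 + 4402 \sqrt{26}$ ($H = -3 + \left(141 - 79\right) \left(190 - 119\right) \sqrt{26} = -3 + 62 \cdot 71 \sqrt{26} = -3 + 4402 \sqrt{26} \approx 22443.0$)
$\left(M{\left(-71,n{\left(3 \right)} \right)} + H\right) + 22834 = \left(\left(7 - 71\right) - \left(3 - 4402 \sqrt{26}\right)\right) + 22834 = \left(-64 - \left(3 - 4402 \sqrt{26}\right)\right) + 22834 = \left(-67 + 4402 \sqrt{26}\right) + 22834 = 22767 + 4402 \sqrt{26}$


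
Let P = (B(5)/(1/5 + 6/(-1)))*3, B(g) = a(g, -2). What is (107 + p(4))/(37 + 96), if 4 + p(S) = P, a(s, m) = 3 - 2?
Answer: 2972/3857 ≈ 0.77055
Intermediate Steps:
a(s, m) = 1
B(g) = 1
P = -15/29 (P = (1/(1/5 + 6/(-1)))*3 = (1/(1*(1/5) + 6*(-1)))*3 = (1/(1/5 - 6))*3 = (1/(-29/5))*3 = (1*(-5/29))*3 = -5/29*3 = -15/29 ≈ -0.51724)
p(S) = -131/29 (p(S) = -4 - 15/29 = -131/29)
(107 + p(4))/(37 + 96) = (107 - 131/29)/(37 + 96) = (2972/29)/133 = (2972/29)*(1/133) = 2972/3857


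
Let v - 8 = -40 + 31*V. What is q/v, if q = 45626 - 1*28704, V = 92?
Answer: 8461/1410 ≈ 6.0007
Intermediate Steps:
q = 16922 (q = 45626 - 28704 = 16922)
v = 2820 (v = 8 + (-40 + 31*92) = 8 + (-40 + 2852) = 8 + 2812 = 2820)
q/v = 16922/2820 = 16922*(1/2820) = 8461/1410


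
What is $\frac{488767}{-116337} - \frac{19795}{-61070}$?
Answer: $- \frac{5509221955}{1420940118} \approx -3.8772$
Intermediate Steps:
$\frac{488767}{-116337} - \frac{19795}{-61070} = 488767 \left(- \frac{1}{116337}\right) - - \frac{3959}{12214} = - \frac{488767}{116337} + \frac{3959}{12214} = - \frac{5509221955}{1420940118}$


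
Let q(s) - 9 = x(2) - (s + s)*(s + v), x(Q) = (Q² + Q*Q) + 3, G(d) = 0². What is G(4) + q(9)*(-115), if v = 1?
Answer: 18400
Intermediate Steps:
G(d) = 0
x(Q) = 3 + 2*Q² (x(Q) = (Q² + Q²) + 3 = 2*Q² + 3 = 3 + 2*Q²)
q(s) = 20 - 2*s*(1 + s) (q(s) = 9 + ((3 + 2*2²) - (s + s)*(s + 1)) = 9 + ((3 + 2*4) - 2*s*(1 + s)) = 9 + ((3 + 8) - 2*s*(1 + s)) = 9 + (11 - 2*s*(1 + s)) = 20 - 2*s*(1 + s))
G(4) + q(9)*(-115) = 0 + (20 - 2*9 - 2*9²)*(-115) = 0 + (20 - 18 - 2*81)*(-115) = 0 + (20 - 18 - 162)*(-115) = 0 - 160*(-115) = 0 + 18400 = 18400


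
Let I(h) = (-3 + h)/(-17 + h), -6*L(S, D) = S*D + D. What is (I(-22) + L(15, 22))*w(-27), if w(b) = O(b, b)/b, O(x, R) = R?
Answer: -2263/39 ≈ -58.026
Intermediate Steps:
L(S, D) = -D/6 - D*S/6 (L(S, D) = -(S*D + D)/6 = -(D*S + D)/6 = -(D + D*S)/6 = -D/6 - D*S/6)
I(h) = (-3 + h)/(-17 + h)
w(b) = 1 (w(b) = b/b = 1)
(I(-22) + L(15, 22))*w(-27) = ((-3 - 22)/(-17 - 22) - ⅙*22*(1 + 15))*1 = (-25/(-39) - ⅙*22*16)*1 = (-1/39*(-25) - 176/3)*1 = (25/39 - 176/3)*1 = -2263/39*1 = -2263/39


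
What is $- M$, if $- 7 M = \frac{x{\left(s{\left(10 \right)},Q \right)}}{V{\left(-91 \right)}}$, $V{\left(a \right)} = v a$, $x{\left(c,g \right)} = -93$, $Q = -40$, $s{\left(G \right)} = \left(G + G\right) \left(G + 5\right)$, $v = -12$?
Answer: $- \frac{31}{2548} \approx -0.012166$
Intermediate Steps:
$s{\left(G \right)} = 2 G \left(5 + G\right)$
$V{\left(a \right)} = - 12 a$
$M = \frac{31}{2548}$ ($M = - \frac{\left(-93\right) \frac{1}{\left(-12\right) \left(-91\right)}}{7} = - \frac{\left(-93\right) \frac{1}{1092}}{7} = \left(- \frac{1}{7}\right) \left(- \frac{31}{364}\right) = \frac{31}{2548} \approx 0.012166$)
$- M = \left(-1\right) \frac{31}{2548} = - \frac{31}{2548}$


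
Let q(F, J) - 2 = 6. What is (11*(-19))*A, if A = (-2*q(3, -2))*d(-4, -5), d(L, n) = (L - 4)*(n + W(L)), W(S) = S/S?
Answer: 107008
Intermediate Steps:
q(F, J) = 8 (q(F, J) = 2 + 6 = 8)
W(S) = 1
d(L, n) = (1 + n)*(-4 + L) (d(L, n) = (L - 4)*(n + 1) = (-4 + L)*(1 + n) = (1 + n)*(-4 + L))
A = -512 (A = (-2*8)*(-4 - 4 - 4*(-5) - 4*(-5)) = -16*(-4 - 4 + 20 + 20) = -16*32 = -512)
(11*(-19))*A = (11*(-19))*(-512) = -209*(-512) = 107008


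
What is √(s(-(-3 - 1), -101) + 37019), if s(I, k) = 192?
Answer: √37211 ≈ 192.90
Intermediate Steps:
√(s(-(-3 - 1), -101) + 37019) = √(192 + 37019) = √37211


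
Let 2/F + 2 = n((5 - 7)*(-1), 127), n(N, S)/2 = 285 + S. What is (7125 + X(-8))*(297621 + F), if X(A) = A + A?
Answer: 869588747288/411 ≈ 2.1158e+9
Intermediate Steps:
X(A) = 2*A
n(N, S) = 570 + 2*S (n(N, S) = 2*(285 + S) = 570 + 2*S)
F = 1/411 (F = 2/(-2 + (570 + 2*127)) = 2/(-2 + (570 + 254)) = 2/(-2 + 824) = 2/822 = 2*(1/822) = 1/411 ≈ 0.0024331)
(7125 + X(-8))*(297621 + F) = (7125 + 2*(-8))*(297621 + 1/411) = (7125 - 16)*(122322232/411) = 7109*(122322232/411) = 869588747288/411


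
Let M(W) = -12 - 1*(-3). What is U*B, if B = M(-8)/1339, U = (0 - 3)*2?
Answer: 54/1339 ≈ 0.040329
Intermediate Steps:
M(W) = -9 (M(W) = -12 + 3 = -9)
U = -6 (U = -3*2 = -6)
B = -9/1339 ≈ -0.0067214
U*B = -6*(-9/1339) = 54/1339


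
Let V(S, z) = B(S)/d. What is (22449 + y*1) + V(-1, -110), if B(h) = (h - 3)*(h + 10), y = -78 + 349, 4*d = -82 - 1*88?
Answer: 1931272/85 ≈ 22721.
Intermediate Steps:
d = -85/2 (d = (-82 - 1*88)/4 = (-82 - 88)/4 = (¼)*(-170) = -85/2 ≈ -42.500)
y = 271
B(h) = (-3 + h)*(10 + h)
V(S, z) = 12/17 - 14*S/85 - 2*S²/85 (V(S, z) = (-30 + S² + 7*S)/(-85/2) = (-30 + S² + 7*S)*(-2/85) = 12/17 - 14*S/85 - 2*S²/85)
(22449 + y*1) + V(-1, -110) = (22449 + 271*1) + (12/17 - 14/85*(-1) - 2/85*(-1)²) = (22449 + 271) + (12/17 + 14/85 - 2/85*1) = 22720 + (12/17 + 14/85 - 2/85) = 22720 + 72/85 = 1931272/85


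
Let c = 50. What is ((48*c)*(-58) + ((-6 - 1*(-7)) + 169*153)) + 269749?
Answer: 156407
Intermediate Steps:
((48*c)*(-58) + ((-6 - 1*(-7)) + 169*153)) + 269749 = ((48*50)*(-58) + ((-6 - 1*(-7)) + 169*153)) + 269749 = (2400*(-58) + ((-6 + 7) + 25857)) + 269749 = (-139200 + (1 + 25857)) + 269749 = (-139200 + 25858) + 269749 = -113342 + 269749 = 156407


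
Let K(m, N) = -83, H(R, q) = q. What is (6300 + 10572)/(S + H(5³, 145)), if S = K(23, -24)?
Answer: 8436/31 ≈ 272.13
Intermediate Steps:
S = -83
(6300 + 10572)/(S + H(5³, 145)) = (6300 + 10572)/(-83 + 145) = 16872/62 = 16872*(1/62) = 8436/31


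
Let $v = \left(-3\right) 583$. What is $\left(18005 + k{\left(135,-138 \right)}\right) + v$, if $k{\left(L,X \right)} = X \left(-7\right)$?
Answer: $17222$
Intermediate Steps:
$k{\left(L,X \right)} = - 7 X$
$v = -1749$
$\left(18005 + k{\left(135,-138 \right)}\right) + v = \left(18005 - -966\right) - 1749 = \left(18005 + 966\right) - 1749 = 18971 - 1749 = 17222$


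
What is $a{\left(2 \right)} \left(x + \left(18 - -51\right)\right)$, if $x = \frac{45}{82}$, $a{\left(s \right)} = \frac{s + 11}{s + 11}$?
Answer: $\frac{5703}{82} \approx 69.549$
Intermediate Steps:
$a{\left(s \right)} = 1$ ($a{\left(s \right)} = \frac{11 + s}{11 + s} = 1$)
$x = \frac{45}{82}$ ($x = 45 \cdot \frac{1}{82} = \frac{45}{82} \approx 0.54878$)
$a{\left(2 \right)} \left(x + \left(18 - -51\right)\right) = 1 \left(\frac{45}{82} + \left(18 - -51\right)\right) = 1 \left(\frac{45}{82} + \left(18 + 51\right)\right) = 1 \left(\frac{45}{82} + 69\right) = 1 \cdot \frac{5703}{82} = \frac{5703}{82}$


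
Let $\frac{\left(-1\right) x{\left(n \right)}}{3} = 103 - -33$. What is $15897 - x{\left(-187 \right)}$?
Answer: $16305$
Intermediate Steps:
$x{\left(n \right)} = -408$ ($x{\left(n \right)} = - 3 \left(103 - -33\right) = - 3 \left(103 + 33\right) = \left(-3\right) 136 = -408$)
$15897 - x{\left(-187 \right)} = 15897 - -408 = 15897 + 408 = 16305$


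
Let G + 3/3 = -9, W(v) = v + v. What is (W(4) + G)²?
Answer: 4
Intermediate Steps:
W(v) = 2*v
G = -10 (G = -1 - 9 = -10)
(W(4) + G)² = (2*4 - 10)² = (8 - 10)² = (-2)² = 4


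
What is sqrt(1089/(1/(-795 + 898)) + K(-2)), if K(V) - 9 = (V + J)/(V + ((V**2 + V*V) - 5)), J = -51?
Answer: sqrt(112123) ≈ 334.85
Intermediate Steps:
K(V) = 9 + (-51 + V)/(-5 + V + 2*V**2) (K(V) = 9 + (V - 51)/(V + ((V**2 + V*V) - 5)) = 9 + (-51 + V)/(V + ((V**2 + V**2) - 5)) = 9 + (-51 + V)/(V + (2*V**2 - 5)) = 9 + (-51 + V)/(V + (-5 + 2*V**2)) = 9 + (-51 + V)/(-5 + V + 2*V**2))
sqrt(1089/(1/(-795 + 898)) + K(-2)) = sqrt(1089/(1/(-795 + 898)) + 2*(-48 + 5*(-2) + 9*(-2)**2)/(-5 - 2 + 2*(-2)**2)) = sqrt(1089/(1/103) + 2*(-48 - 10 + 9*4)/(-5 - 2 + 2*4)) = sqrt(1089/(1/103) + 2*(-48 - 10 + 36)/(-5 - 2 + 8)) = sqrt(1089*103 + 2*(-22)/1) = sqrt(112167 + 2*1*(-22)) = sqrt(112167 - 44) = sqrt(112123)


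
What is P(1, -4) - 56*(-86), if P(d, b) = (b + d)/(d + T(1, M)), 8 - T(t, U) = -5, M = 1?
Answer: 67421/14 ≈ 4815.8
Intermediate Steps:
T(t, U) = 13 (T(t, U) = 8 - 1*(-5) = 8 + 5 = 13)
P(d, b) = (b + d)/(13 + d) (P(d, b) = (b + d)/(d + 13) = (b + d)/(13 + d))
P(1, -4) - 56*(-86) = (-4 + 1)/(13 + 1) - 56*(-86) = -3/14 + 4816 = 67421/14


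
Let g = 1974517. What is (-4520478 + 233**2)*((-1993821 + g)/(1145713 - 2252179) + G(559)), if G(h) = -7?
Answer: 17252794317031/553233 ≈ 3.1185e+7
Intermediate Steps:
(-4520478 + 233**2)*((-1993821 + g)/(1145713 - 2252179) + G(559)) = (-4520478 + 233**2)*((-1993821 + 1974517)/(1145713 - 2252179) - 7) = (-4520478 + 54289)*(-19304/(-1106466) - 7) = -4466189*(-19304*(-1/1106466) - 7) = -4466189*(9652/553233 - 7) = -4466189*(-3862979/553233) = 17252794317031/553233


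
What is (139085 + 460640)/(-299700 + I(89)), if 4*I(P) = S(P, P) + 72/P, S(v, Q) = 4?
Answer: -53375525/26673193 ≈ -2.0011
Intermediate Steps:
I(P) = 1 + 18/P (I(P) = (4 + 72/P)/4 = 1 + 18/P)
(139085 + 460640)/(-299700 + I(89)) = (139085 + 460640)/(-299700 + (18 + 89)/89) = 599725/(-299700 + (1/89)*107) = 599725/(-299700 + 107/89) = 599725/(-26673193/89) = 599725*(-89/26673193) = -53375525/26673193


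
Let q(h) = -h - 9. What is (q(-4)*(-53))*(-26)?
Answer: -6890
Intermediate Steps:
q(h) = -9 - h
(q(-4)*(-53))*(-26) = ((-9 - 1*(-4))*(-53))*(-26) = ((-9 + 4)*(-53))*(-26) = -5*(-53)*(-26) = 265*(-26) = -6890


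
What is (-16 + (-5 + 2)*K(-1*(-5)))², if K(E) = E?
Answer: 961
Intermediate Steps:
(-16 + (-5 + 2)*K(-1*(-5)))² = (-16 + (-5 + 2)*(-1*(-5)))² = (-16 - 3*5)² = (-16 - 15)² = (-31)² = 961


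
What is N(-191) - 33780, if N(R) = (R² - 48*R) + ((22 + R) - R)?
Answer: 11891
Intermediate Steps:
N(R) = 22 + R² - 48*R (N(R) = (R² - 48*R) + 22 = 22 + R² - 48*R)
N(-191) - 33780 = (22 + (-191)² - 48*(-191)) - 33780 = (22 + 36481 + 9168) - 33780 = 45671 - 33780 = 11891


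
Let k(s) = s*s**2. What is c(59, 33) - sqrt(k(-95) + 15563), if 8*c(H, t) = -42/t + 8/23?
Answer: -117/1012 - 2*I*sqrt(210453) ≈ -0.11561 - 917.5*I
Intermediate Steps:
k(s) = s**3
c(H, t) = 1/23 - 21/(4*t) (c(H, t) = (-42/t + 8/23)/8 = (8/23 - 42/t)/8 = 1/23 - 21/(4*t))
c(59, 33) - sqrt(k(-95) + 15563) = (1/92)*(-483 + 4*33)/33 - sqrt((-95)**3 + 15563) = (1/92)*(1/33)*(-483 + 132) - sqrt(-857375 + 15563) = (1/92)*(1/33)*(-351) - sqrt(-841812) = -117/1012 - 2*I*sqrt(210453)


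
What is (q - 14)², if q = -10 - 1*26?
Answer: 2500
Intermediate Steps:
q = -36 (q = -10 - 26 = -36)
(q - 14)² = (-36 - 14)² = (-50)² = 2500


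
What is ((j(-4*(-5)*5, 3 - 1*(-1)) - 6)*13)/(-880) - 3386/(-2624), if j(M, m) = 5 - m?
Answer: 19689/14432 ≈ 1.3643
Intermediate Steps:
((j(-4*(-5)*5, 3 - 1*(-1)) - 6)*13)/(-880) - 3386/(-2624) = (((5 - (3 - 1*(-1))) - 6)*13)/(-880) - 3386/(-2624) = (((5 - (3 + 1)) - 6)*13)*(-1/880) - 3386*(-1/2624) = (((5 - 1*4) - 6)*13)*(-1/880) + 1693/1312 = (((5 - 4) - 6)*13)*(-1/880) + 1693/1312 = ((1 - 6)*13)*(-1/880) + 1693/1312 = -5*13*(-1/880) + 1693/1312 = -65*(-1/880) + 1693/1312 = 13/176 + 1693/1312 = 19689/14432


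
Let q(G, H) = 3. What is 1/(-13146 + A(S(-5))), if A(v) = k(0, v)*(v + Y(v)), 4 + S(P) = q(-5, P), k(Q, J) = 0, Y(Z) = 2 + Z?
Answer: -1/13146 ≈ -7.6069e-5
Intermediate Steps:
S(P) = -1 (S(P) = -4 + 3 = -1)
A(v) = 0 (A(v) = 0*(v + (2 + v)) = 0*(2 + 2*v) = 0)
1/(-13146 + A(S(-5))) = 1/(-13146 + 0) = 1/(-13146) = -1/13146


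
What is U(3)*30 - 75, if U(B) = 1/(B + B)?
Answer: -70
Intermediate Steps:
U(B) = 1/(2*B)
U(3)*30 - 75 = ((½)/3)*30 - 75 = ((½)*(⅓))*30 - 75 = (⅙)*30 - 75 = 5 - 75 = -70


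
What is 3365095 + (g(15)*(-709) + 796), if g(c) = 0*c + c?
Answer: 3355256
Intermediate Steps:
g(c) = c (g(c) = 0 + c = c)
3365095 + (g(15)*(-709) + 796) = 3365095 + (15*(-709) + 796) = 3365095 + (-10635 + 796) = 3365095 - 9839 = 3355256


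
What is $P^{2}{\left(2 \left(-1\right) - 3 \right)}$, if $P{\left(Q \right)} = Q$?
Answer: $25$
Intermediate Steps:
$P^{2}{\left(2 \left(-1\right) - 3 \right)} = \left(2 \left(-1\right) - 3\right)^{2} = \left(-2 - 3\right)^{2} = \left(-5\right)^{2} = 25$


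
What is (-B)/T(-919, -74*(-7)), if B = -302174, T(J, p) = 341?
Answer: 302174/341 ≈ 886.14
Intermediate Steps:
(-B)/T(-919, -74*(-7)) = -1*(-302174)/341 = 302174*(1/341) = 302174/341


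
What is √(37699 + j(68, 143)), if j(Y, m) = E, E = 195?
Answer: √37894 ≈ 194.66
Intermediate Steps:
j(Y, m) = 195
√(37699 + j(68, 143)) = √(37699 + 195) = √37894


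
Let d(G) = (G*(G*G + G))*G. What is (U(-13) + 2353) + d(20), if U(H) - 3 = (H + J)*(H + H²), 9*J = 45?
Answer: 169108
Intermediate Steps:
d(G) = G²*(G + G²) (d(G) = (G*(G² + G))*G = (G*(G + G²))*G = G²*(G + G²))
J = 5 (J = (⅑)*45 = 5)
U(H) = 3 + (5 + H)*(H + H²) (U(H) = 3 + (H + 5)*(H + H²) = 3 + (5 + H)*(H + H²))
(U(-13) + 2353) + d(20) = ((3 + (-13)³ + 5*(-13) + 6*(-13)²) + 2353) + 20³*(1 + 20) = ((3 - 2197 - 65 + 6*169) + 2353) + 8000*21 = ((3 - 2197 - 65 + 1014) + 2353) + 168000 = (-1245 + 2353) + 168000 = 1108 + 168000 = 169108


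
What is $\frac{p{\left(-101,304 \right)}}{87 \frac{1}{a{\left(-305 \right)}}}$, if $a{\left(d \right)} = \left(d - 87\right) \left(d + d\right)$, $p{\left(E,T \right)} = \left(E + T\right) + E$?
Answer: $\frac{8130080}{29} \approx 2.8035 \cdot 10^{5}$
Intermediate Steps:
$p{\left(E,T \right)} = T + 2 E$
$a{\left(d \right)} = 2 d \left(-87 + d\right)$ ($a{\left(d \right)} = \left(-87 + d\right) 2 d = 2 d \left(-87 + d\right)$)
$\frac{p{\left(-101,304 \right)}}{87 \frac{1}{a{\left(-305 \right)}}} = \frac{304 + 2 \left(-101\right)}{87 \frac{1}{2 \left(-305\right) \left(-87 - 305\right)}} = \frac{304 - 202}{87 \frac{1}{2 \left(-305\right) \left(-392\right)}} = \frac{102}{87 \cdot \frac{1}{239120}} = \frac{102}{\frac{87}{239120}} = 102 \cdot \frac{239120}{87} = \frac{8130080}{29}$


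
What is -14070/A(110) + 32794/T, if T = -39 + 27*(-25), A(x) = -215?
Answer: 299527/15351 ≈ 19.512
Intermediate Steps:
T = -714 (T = -39 - 675 = -714)
-14070/A(110) + 32794/T = -14070/(-215) + 32794/(-714) = -14070*(-1/215) + 32794*(-1/714) = 2814/43 - 16397/357 = 299527/15351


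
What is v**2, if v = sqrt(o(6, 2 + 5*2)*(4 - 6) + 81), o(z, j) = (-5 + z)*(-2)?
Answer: 85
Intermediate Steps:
o(z, j) = 10 - 2*z
v = sqrt(85) (v = sqrt((10 - 2*6)*(4 - 6) + 81) = sqrt((10 - 12)*(-2) + 81) = sqrt(-2*(-2) + 81) = sqrt(4 + 81) = sqrt(85) ≈ 9.2195)
v**2 = (sqrt(85))**2 = 85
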